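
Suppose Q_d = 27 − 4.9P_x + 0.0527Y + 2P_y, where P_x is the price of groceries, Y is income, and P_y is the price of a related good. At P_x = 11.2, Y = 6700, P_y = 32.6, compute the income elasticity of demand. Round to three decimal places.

0.904

First evaluate Q_d: 27 − 4.9(11.2) + 0.0527(6700) + 2(32.6) = 27 − 54.88 + 353.09 + 65.2 = 390.41.
∂Q_d/∂Y = +0.0527, so E_I = 0.0527·(6700/390.41) ≈ 0.904.
E_I ∈ (0,1): normal good (necessity).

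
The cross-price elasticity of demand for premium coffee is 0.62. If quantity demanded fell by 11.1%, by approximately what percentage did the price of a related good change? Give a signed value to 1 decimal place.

-17.9

%ΔQ ≈ E × %ΔP_y ⇒ %ΔP_y = %ΔQ / E = (-11.1%)/(0.62) ≈ -17.9%.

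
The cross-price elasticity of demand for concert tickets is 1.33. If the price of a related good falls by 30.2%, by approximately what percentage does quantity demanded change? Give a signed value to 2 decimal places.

%ΔQ ≈ E × %ΔP_y = (1.33) × (-30.2%) ≈ -40.17%.

-40.17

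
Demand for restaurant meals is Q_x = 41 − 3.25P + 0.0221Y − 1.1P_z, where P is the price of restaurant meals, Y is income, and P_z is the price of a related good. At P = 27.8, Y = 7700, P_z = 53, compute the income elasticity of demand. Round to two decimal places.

2.72

Evaluating quantity at (P, Y, P_z) gives Q_x = 41 − 3.25(27.8) + 0.0221(7700) − 1.1(53) = 41 − 90.35 + 170.17 − 58.3 = 62.52.
∂Q_x/∂Y = +0.0221, so E_I = 0.0221·(7700/62.52) ≈ 2.72.
E_I > 1: normal good (luxury).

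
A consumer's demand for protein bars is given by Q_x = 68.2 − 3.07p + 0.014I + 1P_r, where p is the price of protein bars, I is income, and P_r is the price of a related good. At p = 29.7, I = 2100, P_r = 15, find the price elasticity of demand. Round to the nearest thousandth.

Substituting, Q_x = 68.2 − 3.07(29.7) + 0.014(2100) + 1(15) = 68.2 − 91.179 + 29.4 + 15 = 21.421.
∂Q_x/∂p = −3.07, so E_p = (−3.07)·(29.7/21.421) ≈ -4.257.
|E_p| > 1: demand is elastic.

-4.257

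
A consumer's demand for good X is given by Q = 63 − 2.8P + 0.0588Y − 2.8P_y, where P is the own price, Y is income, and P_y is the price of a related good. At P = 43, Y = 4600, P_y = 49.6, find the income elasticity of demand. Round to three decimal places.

Evaluating quantity at (P, Y, P_y) gives Q = 63 − 2.8(43) + 0.0588(4600) − 2.8(49.6) = 63 − 120.4 + 270.48 − 138.88 = 74.2.
∂Q/∂Y = +0.0588, so E_I = 0.0588·(4600/74.2) ≈ 3.645.
E_I > 1: normal good (luxury).

3.645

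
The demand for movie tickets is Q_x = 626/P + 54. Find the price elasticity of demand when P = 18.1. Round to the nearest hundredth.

At P = 18.1, Q_x = 88.5856.
dQ_x/dP = −626/P² = −1.9108.
Point elasticity E = (dQ_x/dP)·(P/Q_x) = -1.9108 × 18.1/88.5856 ≈ -0.39.
|E| < 1, so demand is inelastic at this price.

-0.39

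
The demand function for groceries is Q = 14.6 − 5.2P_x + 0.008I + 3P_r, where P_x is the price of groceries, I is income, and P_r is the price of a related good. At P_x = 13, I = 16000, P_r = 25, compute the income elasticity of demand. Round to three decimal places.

Q = 14.6 − 5.2(13) + 0.008(16000) + 3(25) = 14.6 − 67.6 + 128 + 75 = 150.
∂Q/∂I = +0.008, so E_I = 0.008·(16000/150) ≈ 0.853.
E_I ∈ (0,1): normal good (necessity).

0.853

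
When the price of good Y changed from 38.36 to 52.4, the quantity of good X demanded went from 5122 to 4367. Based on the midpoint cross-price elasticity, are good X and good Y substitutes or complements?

complements

%ΔQ_x = (4367 − 5122)/[(5122+4367)/2] = -755/4744.5 ≈ -0.1591.
%ΔP_y = (52.4 − 38.36)/[(38.36+52.4)/2] ≈ 0.3094.
E_xy = -0.1591/0.3094 ≈ -0.514.
E_xy < 0, so the goods are complements.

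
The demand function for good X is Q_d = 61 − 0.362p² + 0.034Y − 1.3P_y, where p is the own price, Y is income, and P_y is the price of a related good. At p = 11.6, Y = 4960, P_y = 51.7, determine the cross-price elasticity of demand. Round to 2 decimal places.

-0.59

At the given point, Q_d = 61 − 0.362(11.6)² + 0.034(4960) − 1.3(51.7) = 61 − 48.7107 + 168.64 − 67.21 = 113.7193.
∂Q_d/∂P_y = −1.3, so E_xy = -1.3·(51.7/113.7193) ≈ -0.59.
E_xy < 0: the goods are complements.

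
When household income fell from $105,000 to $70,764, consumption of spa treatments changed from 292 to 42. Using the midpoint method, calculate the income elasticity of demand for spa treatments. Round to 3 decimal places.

3.843

%ΔQ = (42 − 292)/[(292+42)/2] = -250/167 ≈ -1.4970.
%ΔY = (70,764 − 105,000)/[(105,000+70,764)/2] = -34236/87882 ≈ -0.3896.
E_I = %ΔQ/%ΔY ≈ 3.843.
E_I > 1: normal good (luxury).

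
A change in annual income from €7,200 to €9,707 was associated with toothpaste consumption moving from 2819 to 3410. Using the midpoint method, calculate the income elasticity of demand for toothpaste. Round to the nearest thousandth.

%ΔQ = (3410 − 2819)/[(2819+3410)/2] = 591/3114.5 ≈ 0.1898.
%ΔY = (9,707 − 7,200)/[(7,200+9,707)/2] = 2507/8453.5 ≈ 0.2966.
E_I = %ΔQ/%ΔY ≈ 0.640.
E_I ∈ (0,1): normal good (necessity).

0.640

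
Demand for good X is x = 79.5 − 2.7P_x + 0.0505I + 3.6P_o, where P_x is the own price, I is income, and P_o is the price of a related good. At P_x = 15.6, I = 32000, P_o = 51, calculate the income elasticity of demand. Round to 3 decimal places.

Substituting, x = 79.5 − 2.7(15.6) + 0.0505(32000) + 3.6(51) = 79.5 − 42.12 + 1616 + 183.6 = 1836.98.
∂x/∂I = +0.0505, so E_I = 0.0505·(32000/1836.98) ≈ 0.880.
E_I ∈ (0,1): normal good (necessity).

0.880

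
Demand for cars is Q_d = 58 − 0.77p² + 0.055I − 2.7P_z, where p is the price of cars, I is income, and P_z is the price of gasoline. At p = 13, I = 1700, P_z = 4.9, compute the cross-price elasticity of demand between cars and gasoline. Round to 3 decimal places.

At the given point, Q_d = 58 − 0.77(13)² + 0.055(1700) − 2.7(4.9) = 58 − 130.13 + 93.5 − 13.23 = 8.14.
∂Q_d/∂P_z = −2.7, so E_xy = -2.7·(4.9/8.14) ≈ -1.625.
E_xy < 0: the goods are complements.

-1.625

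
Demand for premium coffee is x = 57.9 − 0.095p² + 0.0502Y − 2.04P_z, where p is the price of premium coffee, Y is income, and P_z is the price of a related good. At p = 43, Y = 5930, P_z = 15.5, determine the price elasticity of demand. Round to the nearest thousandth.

-2.369

First evaluate x: 57.9 − 0.095(43)² + 0.0502(5930) − 2.04(15.5) = 57.9 − 175.655 + 297.686 − 31.62 = 148.311.
∂x/∂p = −2·0.095·p = -8.17, so E_p = -8.17·(43/148.311) ≈ -2.369.
|E_p| > 1: demand is elastic.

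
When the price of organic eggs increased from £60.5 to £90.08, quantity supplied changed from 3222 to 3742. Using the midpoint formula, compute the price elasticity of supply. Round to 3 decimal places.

%ΔQ = (3742 − 3222)/[(3222 + 3742)/2] = 520/3482 ≈ 0.1493.
%Δp = (90.08 − 60.5)/[(60.5 + 90.08)/2] = 29.58/75.29 ≈ 0.3929.
Arc elasticity E = %ΔQ/%Δp ≈ 0.1493/0.3929 ≈ 0.380.
|E| < 1: supply is inelastic over this range.

0.380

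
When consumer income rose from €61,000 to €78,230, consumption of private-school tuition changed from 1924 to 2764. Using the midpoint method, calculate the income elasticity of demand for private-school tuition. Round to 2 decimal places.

%ΔQ = (2764 − 1924)/[(1924+2764)/2] = 840/2344 ≈ 0.3584.
%ΔM = (78,230 − 61,000)/[(61,000+78,230)/2] = 17230/69615 ≈ 0.2475.
E_I = %ΔQ/%ΔM ≈ 1.45.
E_I > 1: normal good (luxury).

1.45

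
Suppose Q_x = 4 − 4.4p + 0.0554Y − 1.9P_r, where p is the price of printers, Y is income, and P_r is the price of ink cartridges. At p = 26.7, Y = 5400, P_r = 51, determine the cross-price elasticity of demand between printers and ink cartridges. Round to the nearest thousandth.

-1.091

Substituting, Q_x = 4 − 4.4(26.7) + 0.0554(5400) − 1.9(51) = 4 − 117.48 + 299.16 − 96.9 = 88.78.
∂Q_x/∂P_r = −1.9, so E_xy = -1.9·(51/88.78) ≈ -1.091.
E_xy < 0: the goods are complements.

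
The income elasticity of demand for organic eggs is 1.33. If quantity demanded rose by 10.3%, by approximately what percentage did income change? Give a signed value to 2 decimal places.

%ΔQ ≈ E × %ΔI ⇒ %ΔI = %ΔQ / E = (10.3%)/(1.33) ≈ 7.74%.

7.74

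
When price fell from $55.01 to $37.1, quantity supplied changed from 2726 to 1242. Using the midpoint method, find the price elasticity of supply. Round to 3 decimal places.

%Δq = (1242 − 2726)/[(2726 + 1242)/2] = -1484/1984 ≈ -0.7480.
%Δp = (37.1 − 55.01)/[(55.01 + 37.1)/2] = -17.91/46.055 ≈ -0.3889.
Arc elasticity E = %Δq/%Δp ≈ -0.7480/-0.3889 ≈ 1.923.
|E| > 1: supply is elastic over this range.

1.923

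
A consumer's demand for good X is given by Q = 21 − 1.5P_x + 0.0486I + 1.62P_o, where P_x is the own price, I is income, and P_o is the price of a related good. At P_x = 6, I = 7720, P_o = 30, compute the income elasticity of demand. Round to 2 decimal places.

First evaluate Q: 21 − 1.5(6) + 0.0486(7720) + 1.62(30) = 21 − 9 + 375.192 + 48.6 = 435.792.
∂Q/∂I = +0.0486, so E_I = 0.0486·(7720/435.792) ≈ 0.86.
E_I ∈ (0,1): normal good (necessity).

0.86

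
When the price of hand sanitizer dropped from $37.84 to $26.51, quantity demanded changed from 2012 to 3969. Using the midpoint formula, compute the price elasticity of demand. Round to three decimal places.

-1.858

%Δq = (3969 − 2012)/[(2012 + 3969)/2] = 1957/2990.5 ≈ 0.6544.
%ΔP = (26.51 − 37.84)/[(37.84 + 26.51)/2] = -11.33/32.175 ≈ -0.3521.
Arc elasticity E = %Δq/%ΔP ≈ 0.6544/-0.3521 ≈ -1.858.
|E| > 1: demand is elastic over this range.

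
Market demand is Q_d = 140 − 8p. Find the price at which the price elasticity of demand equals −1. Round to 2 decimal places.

8.75

For linear demand Q_d = a − bp, E = −bp/(a − bp). |E| = 1 ⇒ bp = a − bp ⇒ p = a/(2b).
p = 140/(2·8) = 8.75.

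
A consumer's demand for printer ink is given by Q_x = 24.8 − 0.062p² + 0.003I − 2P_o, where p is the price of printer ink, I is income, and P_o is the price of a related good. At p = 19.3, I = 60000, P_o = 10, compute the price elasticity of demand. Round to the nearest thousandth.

-0.286

At the given point, Q_x = 24.8 − 0.062(19.3)² + 0.003(60000) − 2(10) = 24.8 − 23.0944 + 180 − 20 = 161.7056.
∂Q_x/∂p = −2·0.062·p = -2.3932, so E_p = -2.3932·(19.3/161.7056) ≈ -0.286.
|E_p| < 1: demand is inelastic.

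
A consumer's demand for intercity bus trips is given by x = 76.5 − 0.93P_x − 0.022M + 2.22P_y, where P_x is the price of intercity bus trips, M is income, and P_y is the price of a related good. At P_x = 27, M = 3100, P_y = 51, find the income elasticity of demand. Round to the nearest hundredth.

At the given point, x = 76.5 − 0.93(27) − 0.022(3100) + 2.22(51) = 76.5 − 25.11 − 68.2 + 113.22 = 96.41.
∂x/∂M = −0.022, so E_I = -0.022·(3100/96.41) ≈ -0.71.
E_I < 0: inferior good.

-0.71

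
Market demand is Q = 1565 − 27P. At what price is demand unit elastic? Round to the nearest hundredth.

For linear demand Q = a − bP, E = −bP/(a − bP). |E| = 1 ⇒ bP = a − bP ⇒ P = a/(2b).
P = 1565/(2·27) ≈ 28.98.

28.98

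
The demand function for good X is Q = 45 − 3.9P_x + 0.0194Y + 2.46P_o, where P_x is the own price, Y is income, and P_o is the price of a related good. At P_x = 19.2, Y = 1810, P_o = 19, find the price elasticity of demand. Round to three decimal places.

-1.441

At the given point, Q = 45 − 3.9(19.2) + 0.0194(1810) + 2.46(19) = 45 − 74.88 + 35.114 + 46.74 = 51.974.
∂Q/∂P_x = −3.9, so E_p = (−3.9)·(19.2/51.974) ≈ -1.441.
|E_p| > 1: demand is elastic.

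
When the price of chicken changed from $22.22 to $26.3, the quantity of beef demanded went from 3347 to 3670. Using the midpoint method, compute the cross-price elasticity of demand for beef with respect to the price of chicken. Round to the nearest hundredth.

0.55

%ΔQ_x = (3670 − 3347)/[(3347+3670)/2] = 323/3508.5 ≈ 0.0921.
%ΔP_y = (26.3 − 22.22)/[(22.22+26.3)/2] ≈ 0.1682.
E_xy = 0.0921/0.1682 ≈ 0.55.
E_xy > 0, so beef and chicken are substitutes.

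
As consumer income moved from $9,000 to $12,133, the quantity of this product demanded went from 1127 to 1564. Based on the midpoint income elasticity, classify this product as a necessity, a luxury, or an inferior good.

%ΔQ = (1564 − 1127)/[(1127+1564)/2] = 437/1345.5 ≈ 0.3248.
%ΔI = (12,133 − 9,000)/[(9,000+12,133)/2] = 3133/10566.5 ≈ 0.2965.
E_I = %ΔQ/%ΔI ≈ 1.095.
E_I > 1: normal good (luxury).

luxury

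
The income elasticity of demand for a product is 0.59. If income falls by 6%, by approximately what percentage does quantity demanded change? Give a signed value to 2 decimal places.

%ΔQ ≈ E × %ΔI = (0.59) × (-6%) = -3.54%.

-3.54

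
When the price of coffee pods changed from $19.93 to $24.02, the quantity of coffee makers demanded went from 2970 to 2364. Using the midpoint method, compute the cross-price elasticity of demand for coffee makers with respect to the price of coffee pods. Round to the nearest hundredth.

%ΔQ_x = (2364 − 2970)/[(2970+2364)/2] = -606/2667 ≈ -0.2272.
%ΔP_y = (24.02 − 19.93)/[(19.93+24.02)/2] ≈ 0.1861.
E_xy = -0.2272/0.1861 ≈ -1.22.
E_xy < 0, so coffee makers and coffee pods are complements.

-1.22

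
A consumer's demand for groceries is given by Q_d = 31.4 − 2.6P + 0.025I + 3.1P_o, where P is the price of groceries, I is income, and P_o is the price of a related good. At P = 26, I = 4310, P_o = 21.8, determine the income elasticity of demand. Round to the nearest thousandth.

First evaluate Q_d: 31.4 − 2.6(26) + 0.025(4310) + 3.1(21.8) = 31.4 − 67.6 + 107.75 + 67.58 = 139.13.
∂Q_d/∂I = +0.025, so E_I = 0.025·(4310/139.13) ≈ 0.774.
E_I ∈ (0,1): normal good (necessity).

0.774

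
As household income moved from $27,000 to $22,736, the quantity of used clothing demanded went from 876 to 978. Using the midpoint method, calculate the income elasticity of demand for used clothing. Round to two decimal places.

-0.64

%ΔQ = (978 − 876)/[(876+978)/2] = 102/927 ≈ 0.1100.
%ΔM = (22,736 − 27,000)/[(27,000+22,736)/2] = -4264/24868 ≈ -0.1715.
E_I = %ΔQ/%ΔM ≈ -0.64.
E_I < 0: inferior good.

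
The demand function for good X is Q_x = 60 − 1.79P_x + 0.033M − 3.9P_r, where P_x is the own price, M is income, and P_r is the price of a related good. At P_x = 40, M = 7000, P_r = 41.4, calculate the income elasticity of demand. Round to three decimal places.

Evaluating quantity at (P_x, M, P_r) gives Q_x = 60 − 1.79(40) + 0.033(7000) − 3.9(41.4) = 60 − 71.6 + 231 − 161.46 = 57.94.
∂Q_x/∂M = +0.033, so E_I = 0.033·(7000/57.94) ≈ 3.987.
E_I > 1: normal good (luxury).

3.987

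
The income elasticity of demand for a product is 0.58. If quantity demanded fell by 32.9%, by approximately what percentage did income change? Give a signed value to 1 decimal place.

-56.7

%ΔQ ≈ E × %ΔI ⇒ %ΔI = %ΔQ / E = (-32.9%)/(0.58) ≈ -56.7%.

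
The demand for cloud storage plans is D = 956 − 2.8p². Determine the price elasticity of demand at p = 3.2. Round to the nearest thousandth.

-0.062

At p = 3.2, D = 927.328.
dD/dp = −2·2.8·p = −17.92.
Point elasticity E = (dD/dp)·(p/D) = -17.92 × 3.2/927.328 ≈ -0.062.
|E| < 1, so demand is inelastic at this price.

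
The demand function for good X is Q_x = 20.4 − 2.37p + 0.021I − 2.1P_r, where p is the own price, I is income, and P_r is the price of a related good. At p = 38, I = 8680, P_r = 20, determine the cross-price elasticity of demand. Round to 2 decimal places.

Q_x = 20.4 − 2.37(38) + 0.021(8680) − 2.1(20) = 20.4 − 90.06 + 182.28 − 42 = 70.62.
∂Q_x/∂P_r = −2.1, so E_xy = -2.1·(20/70.62) ≈ -0.59.
E_xy < 0: the goods are complements.

-0.59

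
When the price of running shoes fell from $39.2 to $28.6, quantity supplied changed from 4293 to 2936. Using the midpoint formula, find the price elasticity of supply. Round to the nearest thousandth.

1.201

%Δq = (2936 − 4293)/[(4293 + 2936)/2] = -1357/3614.5 ≈ -0.3754.
%Δp = (28.6 − 39.2)/[(39.2 + 28.6)/2] = -10.6/33.9 ≈ -0.3127.
Arc elasticity E = %Δq/%Δp ≈ -0.3754/-0.3127 ≈ 1.201.
|E| > 1: supply is elastic over this range.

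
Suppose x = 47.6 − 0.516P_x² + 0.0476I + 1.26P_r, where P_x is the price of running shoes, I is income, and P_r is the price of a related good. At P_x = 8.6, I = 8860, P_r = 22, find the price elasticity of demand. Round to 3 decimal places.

-0.166

Substituting, x = 47.6 − 0.516(8.6)² + 0.0476(8860) + 1.26(22) = 47.6 − 38.1634 + 421.736 + 27.72 = 458.8926.
∂x/∂P_x = −2·0.516·P_x = -8.8752, so E_p = -8.8752·(8.6/458.8926) ≈ -0.166.
|E_p| < 1: demand is inelastic.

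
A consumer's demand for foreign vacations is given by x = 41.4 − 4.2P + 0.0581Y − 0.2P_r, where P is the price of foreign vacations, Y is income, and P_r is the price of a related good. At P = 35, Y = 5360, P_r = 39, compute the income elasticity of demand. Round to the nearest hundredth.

Substituting, x = 41.4 − 4.2(35) + 0.0581(5360) − 0.2(39) = 41.4 − 147 + 311.416 − 7.8 = 198.016.
∂x/∂Y = +0.0581, so E_I = 0.0581·(5360/198.016) ≈ 1.57.
E_I > 1: normal good (luxury).

1.57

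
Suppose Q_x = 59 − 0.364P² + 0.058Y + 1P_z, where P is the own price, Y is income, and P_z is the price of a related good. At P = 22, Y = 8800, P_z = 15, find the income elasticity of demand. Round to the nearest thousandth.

Substituting, Q_x = 59 − 0.364(22)² + 0.058(8800) + 1(15) = 59 − 176.176 + 510.4 + 15 = 408.224.
∂Q_x/∂Y = +0.058, so E_I = 0.058·(8800/408.224) ≈ 1.250.
E_I > 1: normal good (luxury).

1.250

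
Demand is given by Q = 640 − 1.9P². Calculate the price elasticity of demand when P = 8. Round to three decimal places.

At P = 8, Q = 518.4.
dQ/dP = −2·1.9·P = −30.4.
Point elasticity E = (dQ/dP)·(P/Q) = -30.4 × 8/518.4 ≈ -0.469.
|E| < 1, so demand is inelastic at this price.

-0.469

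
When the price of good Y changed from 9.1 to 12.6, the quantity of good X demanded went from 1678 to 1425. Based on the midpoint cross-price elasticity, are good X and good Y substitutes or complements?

%ΔQ_x = (1425 − 1678)/[(1678+1425)/2] = -253/1551.5 ≈ -0.1631.
%ΔP_y = (12.6 − 9.1)/[(9.1+12.6)/2] ≈ 0.3226.
E_xy = -0.1631/0.3226 ≈ -0.506.
E_xy < 0, so the goods are complements.

complements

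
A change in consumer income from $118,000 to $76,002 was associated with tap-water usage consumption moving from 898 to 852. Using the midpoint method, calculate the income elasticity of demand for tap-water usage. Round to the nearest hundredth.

%ΔQ = (852 − 898)/[(898+852)/2] = -46/875 ≈ -0.0526.
%ΔY = (76,002 − 118,000)/[(118,000+76,002)/2] = -41998/97001 ≈ -0.4330.
E_I = %ΔQ/%ΔY ≈ 0.12.
E_I ∈ (0,1): normal good (necessity).

0.12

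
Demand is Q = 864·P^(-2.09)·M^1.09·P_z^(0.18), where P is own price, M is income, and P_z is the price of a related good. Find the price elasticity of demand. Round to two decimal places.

-2.09

For a Cobb–Douglas (constant-elasticity) form Q = A·P^α·…, the elasticity with respect to P equals the exponent α at every point.
Here the exponent on P is -2.09, so the price elasticity of demand is -2.09.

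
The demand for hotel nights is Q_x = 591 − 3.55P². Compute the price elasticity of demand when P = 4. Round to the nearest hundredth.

-0.21

At P = 4, Q_x = 534.2.
dQ_x/dP = −2·3.55·P = −28.4.
Point elasticity E = (dQ_x/dP)·(P/Q_x) = -28.4 × 4/534.2 ≈ -0.21.
|E| < 1, so demand is inelastic at this price.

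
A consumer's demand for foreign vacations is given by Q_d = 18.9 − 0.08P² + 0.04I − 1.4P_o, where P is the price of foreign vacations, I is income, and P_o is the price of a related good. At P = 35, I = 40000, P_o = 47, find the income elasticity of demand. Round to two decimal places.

First evaluate Q_d: 18.9 − 0.08(35)² + 0.04(40000) − 1.4(47) = 18.9 − 98 + 1600 − 65.8 = 1455.1.
∂Q_d/∂I = +0.04, so E_I = 0.04·(40000/1455.1) ≈ 1.10.
E_I > 1: normal good (luxury).

1.10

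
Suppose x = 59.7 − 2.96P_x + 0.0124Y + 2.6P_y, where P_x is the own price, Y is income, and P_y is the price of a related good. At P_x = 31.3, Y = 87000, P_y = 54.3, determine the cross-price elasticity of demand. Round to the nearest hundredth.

0.12

First evaluate x: 59.7 − 2.96(31.3) + 0.0124(87000) + 2.6(54.3) = 59.7 − 92.648 + 1078.8 + 141.18 = 1187.032.
∂x/∂P_y = +2.6, so E_xy = 2.6·(54.3/1187.032) ≈ 0.12.
E_xy > 0: the goods are substitutes.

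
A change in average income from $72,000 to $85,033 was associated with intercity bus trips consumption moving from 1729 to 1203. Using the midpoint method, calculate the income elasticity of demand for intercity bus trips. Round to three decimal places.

%ΔQ = (1203 − 1729)/[(1729+1203)/2] = -526/1466 ≈ -0.3588.
%ΔY = (85,033 − 72,000)/[(72,000+85,033)/2] = 13033/78516.5 ≈ 0.1660.
E_I = %ΔQ/%ΔY ≈ -2.162.
E_I < 0: inferior good.

-2.162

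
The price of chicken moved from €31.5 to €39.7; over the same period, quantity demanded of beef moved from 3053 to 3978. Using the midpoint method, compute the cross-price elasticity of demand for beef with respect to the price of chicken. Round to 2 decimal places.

1.14

%ΔQ_x = (3978 − 3053)/[(3053+3978)/2] = 925/3515.5 ≈ 0.2631.
%ΔP_y = (39.7 − 31.5)/[(31.5+39.7)/2] ≈ 0.2303.
E_xy = 0.2631/0.2303 ≈ 1.14.
E_xy > 0, so beef and chicken are substitutes.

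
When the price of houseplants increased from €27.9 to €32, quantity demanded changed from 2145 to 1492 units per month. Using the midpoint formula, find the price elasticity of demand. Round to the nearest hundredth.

-2.62

%ΔQ = (1492 − 2145)/[(2145 + 1492)/2] = -653/1818.5 ≈ -0.3591.
%ΔP = (32 − 27.9)/[(27.9 + 32)/2] = 4.1/29.95 ≈ 0.1369.
Arc elasticity E = %ΔQ/%ΔP ≈ -0.3591/0.1369 ≈ -2.62.
|E| > 1: demand is elastic over this range.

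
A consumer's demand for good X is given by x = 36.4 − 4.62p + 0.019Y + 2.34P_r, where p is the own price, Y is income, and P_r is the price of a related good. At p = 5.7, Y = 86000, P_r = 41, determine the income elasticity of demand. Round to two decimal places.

First evaluate x: 36.4 − 4.62(5.7) + 0.019(86000) + 2.34(41) = 36.4 − 26.334 + 1634 + 95.94 = 1740.006.
∂x/∂Y = +0.019, so E_I = 0.019·(86000/1740.006) ≈ 0.94.
E_I ∈ (0,1): normal good (necessity).

0.94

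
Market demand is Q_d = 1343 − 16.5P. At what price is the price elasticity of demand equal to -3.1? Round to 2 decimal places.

61.54

Set −bP/(a − bP) = −3.1 ⇒ bP = 3.1(a − bP) ⇒ bP(1+3.1) = 3.1·a.
P = 3.1·1343/(16.5·4.1) ≈ 61.54.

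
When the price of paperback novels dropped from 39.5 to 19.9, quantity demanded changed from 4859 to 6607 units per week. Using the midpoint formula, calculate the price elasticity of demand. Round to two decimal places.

%Δq = (6607 − 4859)/[(4859 + 6607)/2] = 1748/5733 ≈ 0.3049.
%ΔP = (19.9 − 39.5)/[(39.5 + 19.9)/2] = -19.6/29.7 ≈ -0.6599.
Arc elasticity E = %Δq/%ΔP ≈ 0.3049/-0.6599 ≈ -0.46.
|E| < 1: demand is inelastic over this range.

-0.46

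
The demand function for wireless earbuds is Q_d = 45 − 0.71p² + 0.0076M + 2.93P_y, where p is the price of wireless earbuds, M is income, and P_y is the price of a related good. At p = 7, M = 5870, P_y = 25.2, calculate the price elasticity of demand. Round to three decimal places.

-0.541

Substituting, Q_d = 45 − 0.71(7)² + 0.0076(5870) + 2.93(25.2) = 45 − 34.79 + 44.612 + 73.836 = 128.658.
∂Q_d/∂p = −2·0.71·p = -9.94, so E_p = -9.94·(7/128.658) ≈ -0.541.
|E_p| < 1: demand is inelastic.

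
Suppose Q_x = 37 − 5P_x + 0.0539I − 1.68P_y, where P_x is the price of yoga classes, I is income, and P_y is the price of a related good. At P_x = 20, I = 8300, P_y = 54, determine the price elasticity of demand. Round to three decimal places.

Evaluating quantity at (P_x, I, P_y) gives Q_x = 37 − 5(20) + 0.0539(8300) − 1.68(54) = 37 − 100 + 447.37 − 90.72 = 293.65.
∂Q_x/∂P_x = −5, so E_p = (−5)·(20/293.65) ≈ -0.341.
|E_p| < 1: demand is inelastic.

-0.341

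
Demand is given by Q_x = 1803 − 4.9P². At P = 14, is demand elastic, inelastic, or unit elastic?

At P = 14, Q_x = 842.6.
dQ_x/dP = −2·4.9·P = −137.2.
Point elasticity E = (dQ_x/dP)·(P/Q_x) = -137.2 × 14/842.6 ≈ -2.280.
|E| ≈ 2.280 > 1, so demand is elastic.

elastic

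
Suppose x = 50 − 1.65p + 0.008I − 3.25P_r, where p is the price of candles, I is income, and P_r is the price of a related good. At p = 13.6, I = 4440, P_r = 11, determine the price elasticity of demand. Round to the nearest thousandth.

-0.821

At the given point, x = 50 − 1.65(13.6) + 0.008(4440) − 3.25(11) = 50 − 22.44 + 35.52 − 35.75 = 27.33.
∂x/∂p = −1.65, so E_p = (−1.65)·(13.6/27.33) ≈ -0.821.
|E_p| < 1: demand is inelastic.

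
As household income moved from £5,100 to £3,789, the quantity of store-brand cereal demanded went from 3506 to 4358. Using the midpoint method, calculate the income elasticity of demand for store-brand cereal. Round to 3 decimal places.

-0.735

%ΔQ = (4358 − 3506)/[(3506+4358)/2] = 852/3932 ≈ 0.2167.
%ΔI = (3,789 − 5,100)/[(5,100+3,789)/2] = -1311/4444.5 ≈ -0.2950.
E_I = %ΔQ/%ΔI ≈ -0.735.
E_I < 0: inferior good.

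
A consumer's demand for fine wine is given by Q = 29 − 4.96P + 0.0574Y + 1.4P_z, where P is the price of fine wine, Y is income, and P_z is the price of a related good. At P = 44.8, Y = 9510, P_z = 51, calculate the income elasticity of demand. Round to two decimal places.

At the given point, Q = 29 − 4.96(44.8) + 0.0574(9510) + 1.4(51) = 29 − 222.208 + 545.874 + 71.4 = 424.066.
∂Q/∂Y = +0.0574, so E_I = 0.0574·(9510/424.066) ≈ 1.29.
E_I > 1: normal good (luxury).

1.29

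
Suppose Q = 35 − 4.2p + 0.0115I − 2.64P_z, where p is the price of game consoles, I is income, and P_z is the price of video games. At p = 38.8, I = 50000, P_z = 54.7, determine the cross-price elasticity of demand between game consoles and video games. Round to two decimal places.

Substituting, Q = 35 − 4.2(38.8) + 0.0115(50000) − 2.64(54.7) = 35 − 162.96 + 575 − 144.408 = 302.632.
∂Q/∂P_z = −2.64, so E_xy = -2.64·(54.7/302.632) ≈ -0.48.
E_xy < 0: the goods are complements.

-0.48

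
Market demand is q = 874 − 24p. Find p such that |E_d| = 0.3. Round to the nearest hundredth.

Set −bp/(a − bp) = −0.3 ⇒ bp = 0.3(a − bp) ⇒ bp(1+0.3) = 0.3·a.
p = 0.3·874/(24·1.3) ≈ 8.40.

8.40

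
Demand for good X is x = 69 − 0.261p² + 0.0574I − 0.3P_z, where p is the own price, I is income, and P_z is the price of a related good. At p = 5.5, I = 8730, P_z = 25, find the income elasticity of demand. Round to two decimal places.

0.90

At the given point, x = 69 − 0.261(5.5)² + 0.0574(8730) − 0.3(25) = 69 − 7.8953 + 501.102 − 7.5 = 554.7068.
∂x/∂I = +0.0574, so E_I = 0.0574·(8730/554.7068) ≈ 0.90.
E_I ∈ (0,1): normal good (necessity).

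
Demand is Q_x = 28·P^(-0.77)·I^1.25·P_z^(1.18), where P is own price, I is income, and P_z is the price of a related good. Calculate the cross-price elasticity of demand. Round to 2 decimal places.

For a Cobb–Douglas (constant-elasticity) form Q_x = A·P_z^α·…, the elasticity with respect to P_z equals the exponent α at every point.
Here the exponent on P_z is 1.18, so the cross-price elasticity of demand is 1.18.

1.18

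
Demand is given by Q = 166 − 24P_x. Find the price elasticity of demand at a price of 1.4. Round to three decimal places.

At P_x = 1.4, Q = 132.4.
dQ/dP_x = −24.
Point elasticity E = (dQ/dP_x)·(P_x/Q) = -24 × 1.4/132.4 ≈ -0.254.
|E| < 1, so demand is inelastic at this price.

-0.254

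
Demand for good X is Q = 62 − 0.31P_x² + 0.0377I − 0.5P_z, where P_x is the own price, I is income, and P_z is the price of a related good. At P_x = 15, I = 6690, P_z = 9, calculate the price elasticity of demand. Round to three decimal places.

First evaluate Q: 62 − 0.31(15)² + 0.0377(6690) − 0.5(9) = 62 − 69.75 + 252.213 − 4.5 = 239.963.
∂Q/∂P_x = −2·0.31·P_x = -9.3, so E_p = -9.3·(15/239.963) ≈ -0.581.
|E_p| < 1: demand is inelastic.

-0.581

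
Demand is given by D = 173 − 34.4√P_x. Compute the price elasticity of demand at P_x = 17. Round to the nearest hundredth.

At P_x = 17, D = 31.1652.
dD/dP_x = −34.4/(2√P_x) = −34.4/(2·4.1231).
Point elasticity E = (dD/dP_x)·(P_x/D) = -4.1716 × 17/31.1652 ≈ -2.28.
|E| > 1, so demand is elastic at this price.

-2.28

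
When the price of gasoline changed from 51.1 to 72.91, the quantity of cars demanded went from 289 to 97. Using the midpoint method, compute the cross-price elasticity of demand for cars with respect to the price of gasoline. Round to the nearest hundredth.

-2.83

%ΔQ_x = (97 − 289)/[(289+97)/2] = -192/193 ≈ -0.9948.
%ΔP_y = (72.91 − 51.1)/[(51.1+72.91)/2] ≈ 0.3517.
E_xy = -0.9948/0.3517 ≈ -2.83.
E_xy < 0, so cars and gasoline are complements.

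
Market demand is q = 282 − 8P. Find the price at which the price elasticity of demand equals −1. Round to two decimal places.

For linear demand q = a − bP, E = −bP/(a − bP). |E| = 1 ⇒ bP = a − bP ⇒ P = a/(2b).
P = 282/(2·8) ≈ 17.63.

17.63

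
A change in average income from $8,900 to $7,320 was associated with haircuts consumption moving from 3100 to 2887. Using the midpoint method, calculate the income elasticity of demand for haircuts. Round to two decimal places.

0.37

%ΔQ = (2887 − 3100)/[(3100+2887)/2] = -213/2993.5 ≈ -0.0712.
%ΔY = (7,320 − 8,900)/[(8,900+7,320)/2] = -1580/8110 ≈ -0.1948.
E_I = %ΔQ/%ΔY ≈ 0.37.
E_I ∈ (0,1): normal good (necessity).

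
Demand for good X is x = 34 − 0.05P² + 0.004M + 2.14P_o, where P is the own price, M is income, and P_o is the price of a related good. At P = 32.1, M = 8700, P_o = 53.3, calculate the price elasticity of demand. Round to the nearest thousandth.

-0.785

At the given point, x = 34 − 0.05(32.1)² + 0.004(8700) + 2.14(53.3) = 34 − 51.5205 + 34.8 + 114.062 = 131.3415.
∂x/∂P = −2·0.05·P = -3.21, so E_p = -3.21·(32.1/131.3415) ≈ -0.785.
|E_p| < 1: demand is inelastic.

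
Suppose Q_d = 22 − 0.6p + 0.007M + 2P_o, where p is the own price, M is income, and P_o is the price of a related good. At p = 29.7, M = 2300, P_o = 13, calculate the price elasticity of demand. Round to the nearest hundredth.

First evaluate Q_d: 22 − 0.6(29.7) + 0.007(2300) + 2(13) = 22 − 17.82 + 16.1 + 26 = 46.28.
∂Q_d/∂p = −0.6, so E_p = (−0.6)·(29.7/46.28) ≈ -0.39.
|E_p| < 1: demand is inelastic.

-0.39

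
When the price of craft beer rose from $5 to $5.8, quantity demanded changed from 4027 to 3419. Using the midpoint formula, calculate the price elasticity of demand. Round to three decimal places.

-1.102

%Δq = (3419 − 4027)/[(4027 + 3419)/2] = -608/3723 ≈ -0.1633.
%ΔP = (5.8 − 5)/[(5 + 5.8)/2] = 0.8/5.4 ≈ 0.1481.
Arc elasticity E = %Δq/%ΔP ≈ -0.1633/0.1481 ≈ -1.102.
|E| > 1: demand is elastic over this range.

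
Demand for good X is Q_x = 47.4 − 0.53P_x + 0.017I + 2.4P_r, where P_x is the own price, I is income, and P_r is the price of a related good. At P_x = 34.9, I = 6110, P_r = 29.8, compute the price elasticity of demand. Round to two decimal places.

-0.09

At the given point, Q_x = 47.4 − 0.53(34.9) + 0.017(6110) + 2.4(29.8) = 47.4 − 18.497 + 103.87 + 71.52 = 204.293.
∂Q_x/∂P_x = −0.53, so E_p = (−0.53)·(34.9/204.293) ≈ -0.09.
|E_p| < 1: demand is inelastic.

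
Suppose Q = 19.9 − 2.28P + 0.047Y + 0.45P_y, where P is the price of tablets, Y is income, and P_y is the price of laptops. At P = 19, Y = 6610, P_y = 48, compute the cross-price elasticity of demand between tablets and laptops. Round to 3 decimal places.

Substituting, Q = 19.9 − 2.28(19) + 0.047(6610) + 0.45(48) = 19.9 − 43.32 + 310.67 + 21.6 = 308.85.
∂Q/∂P_y = +0.45, so E_xy = 0.45·(48/308.85) ≈ 0.070.
E_xy > 0: the goods are substitutes.

0.070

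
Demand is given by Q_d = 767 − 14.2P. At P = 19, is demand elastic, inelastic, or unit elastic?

inelastic

At P = 19, Q_d = 497.2.
dQ_d/dP = −14.2.
Point elasticity E = (dQ_d/dP)·(P/Q_d) = -14.2 × 19/497.2 ≈ -0.543.
|E| ≈ 0.543 < 1, so demand is inelastic.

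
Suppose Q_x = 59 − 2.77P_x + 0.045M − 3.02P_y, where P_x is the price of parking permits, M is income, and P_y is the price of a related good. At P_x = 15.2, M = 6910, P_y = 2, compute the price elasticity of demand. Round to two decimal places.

-0.13

At the given point, Q_x = 59 − 2.77(15.2) + 0.045(6910) − 3.02(2) = 59 − 42.104 + 310.95 − 6.04 = 321.806.
∂Q_x/∂P_x = −2.77, so E_p = (−2.77)·(15.2/321.806) ≈ -0.13.
|E_p| < 1: demand is inelastic.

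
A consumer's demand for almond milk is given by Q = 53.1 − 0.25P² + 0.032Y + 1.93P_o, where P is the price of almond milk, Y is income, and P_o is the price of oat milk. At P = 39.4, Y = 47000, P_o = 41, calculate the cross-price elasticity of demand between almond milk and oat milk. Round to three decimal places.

0.063

At the given point, Q = 53.1 − 0.25(39.4)² + 0.032(47000) + 1.93(41) = 53.1 − 388.09 + 1504 + 79.13 = 1248.14.
∂Q/∂P_o = +1.93, so E_xy = 1.93·(41/1248.14) ≈ 0.063.
E_xy > 0: the goods are substitutes.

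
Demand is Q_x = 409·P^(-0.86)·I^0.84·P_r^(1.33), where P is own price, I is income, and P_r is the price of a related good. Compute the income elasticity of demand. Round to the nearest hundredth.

0.84

For a Cobb–Douglas (constant-elasticity) form Q_x = A·I^α·…, the elasticity with respect to I equals the exponent α at every point.
Here the exponent on I is 0.84, so the income elasticity of demand is 0.84.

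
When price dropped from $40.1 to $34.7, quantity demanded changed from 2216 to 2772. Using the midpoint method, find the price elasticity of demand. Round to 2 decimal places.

-1.54

%ΔQ = (2772 − 2216)/[(2216 + 2772)/2] = 556/2494 ≈ 0.2229.
%ΔP = (34.7 − 40.1)/[(40.1 + 34.7)/2] = -5.4/37.4 ≈ -0.1444.
Arc elasticity E = %ΔQ/%ΔP ≈ 0.2229/-0.1444 ≈ -1.54.
|E| > 1: demand is elastic over this range.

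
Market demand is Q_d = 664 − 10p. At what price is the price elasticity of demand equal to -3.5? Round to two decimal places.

51.64

Set −bp/(a − bp) = −3.5 ⇒ bp = 3.5(a − bp) ⇒ bp(1+3.5) = 3.5·a.
p = 3.5·664/(10·4.5) ≈ 51.64.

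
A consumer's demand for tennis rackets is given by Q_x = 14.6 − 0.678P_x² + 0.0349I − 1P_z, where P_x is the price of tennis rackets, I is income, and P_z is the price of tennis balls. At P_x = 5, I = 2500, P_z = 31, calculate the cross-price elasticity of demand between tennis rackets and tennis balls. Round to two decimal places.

Q_x = 14.6 − 0.678(5)² + 0.0349(2500) − 1(31) = 14.6 − 16.95 + 87.25 − 31 = 53.9.
∂Q_x/∂P_z = −1, so E_xy = -1·(31/53.9) ≈ -0.58.
E_xy < 0: the goods are complements.

-0.58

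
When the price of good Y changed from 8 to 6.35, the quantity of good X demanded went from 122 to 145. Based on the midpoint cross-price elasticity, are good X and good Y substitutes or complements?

complements

%ΔQ_x = (145 − 122)/[(122+145)/2] = 23/133.5 ≈ 0.1723.
%ΔP_y = (6.35 − 8)/[(8+6.35)/2] ≈ -0.2300.
E_xy = 0.1723/-0.2300 ≈ -0.749.
E_xy < 0, so the goods are complements.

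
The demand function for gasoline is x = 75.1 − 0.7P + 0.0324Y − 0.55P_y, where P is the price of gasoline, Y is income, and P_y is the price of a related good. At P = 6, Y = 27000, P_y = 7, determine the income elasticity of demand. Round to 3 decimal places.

0.929

x = 75.1 − 0.7(6) + 0.0324(27000) − 0.55(7) = 75.1 − 4.2 + 874.8 − 3.85 = 941.85.
∂x/∂Y = +0.0324, so E_I = 0.0324·(27000/941.85) ≈ 0.929.
E_I ∈ (0,1): normal good (necessity).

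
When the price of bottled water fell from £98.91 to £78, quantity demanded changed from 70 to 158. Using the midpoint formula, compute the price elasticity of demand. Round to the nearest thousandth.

%Δq = (158 − 70)/[(70 + 158)/2] = 88/114 ≈ 0.7719.
%Δp = (78 − 98.91)/[(98.91 + 78)/2] = -20.91/88.455 ≈ -0.2364.
Arc elasticity E = %Δq/%Δp ≈ 0.7719/-0.2364 ≈ -3.265.
|E| > 1: demand is elastic over this range.

-3.265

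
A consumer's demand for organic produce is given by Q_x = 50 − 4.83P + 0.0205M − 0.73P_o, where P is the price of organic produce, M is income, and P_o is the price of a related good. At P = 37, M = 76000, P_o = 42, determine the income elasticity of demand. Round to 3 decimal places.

1.114

First evaluate Q_x: 50 − 4.83(37) + 0.0205(76000) − 0.73(42) = 50 − 178.71 + 1558 − 30.66 = 1398.63.
∂Q_x/∂M = +0.0205, so E_I = 0.0205·(76000/1398.63) ≈ 1.114.
E_I > 1: normal good (luxury).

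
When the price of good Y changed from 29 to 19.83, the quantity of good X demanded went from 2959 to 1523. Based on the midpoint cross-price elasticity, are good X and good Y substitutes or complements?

substitutes

%ΔQ_x = (1523 − 2959)/[(2959+1523)/2] = -1436/2241 ≈ -0.6408.
%ΔP_y = (19.83 − 29)/[(29+19.83)/2] ≈ -0.3756.
E_xy = -0.6408/-0.3756 ≈ 1.706.
E_xy > 0, so the goods are substitutes.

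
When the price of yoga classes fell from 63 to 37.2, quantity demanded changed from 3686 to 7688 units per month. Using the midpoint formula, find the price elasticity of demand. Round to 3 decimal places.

%Δq = (7688 − 3686)/[(3686 + 7688)/2] = 4002/5687 ≈ 0.7037.
%Δp = (37.2 − 63)/[(63 + 37.2)/2] = -25.8/50.1 ≈ -0.5150.
Arc elasticity E = %Δq/%Δp ≈ 0.7037/-0.5150 ≈ -1.367.
|E| > 1: demand is elastic over this range.

-1.367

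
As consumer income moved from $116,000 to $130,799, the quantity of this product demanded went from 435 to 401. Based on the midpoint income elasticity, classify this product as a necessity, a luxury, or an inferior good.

inferior

%ΔQ = (401 − 435)/[(435+401)/2] = -34/418 ≈ -0.0813.
%ΔY = (130,799 − 116,000)/[(116,000+130,799)/2] = 14799/123399.5 ≈ 0.1199.
E_I = %ΔQ/%ΔY ≈ -0.678.
E_I < 0: inferior good.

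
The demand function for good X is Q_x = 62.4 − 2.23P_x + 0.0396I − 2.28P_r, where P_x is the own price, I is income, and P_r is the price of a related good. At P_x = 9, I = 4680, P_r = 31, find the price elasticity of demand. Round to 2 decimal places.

Substituting, Q_x = 62.4 − 2.23(9) + 0.0396(4680) − 2.28(31) = 62.4 − 20.07 + 185.328 − 70.68 = 156.978.
∂Q_x/∂P_x = −2.23, so E_p = (−2.23)·(9/156.978) ≈ -0.13.
|E_p| < 1: demand is inelastic.

-0.13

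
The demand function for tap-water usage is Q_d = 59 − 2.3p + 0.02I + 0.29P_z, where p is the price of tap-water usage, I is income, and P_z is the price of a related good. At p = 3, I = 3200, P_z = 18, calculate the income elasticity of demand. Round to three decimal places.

0.528

Evaluating quantity at (p, I, P_z) gives Q_d = 59 − 2.3(3) + 0.02(3200) + 0.29(18) = 59 − 6.9 + 64 + 5.22 = 121.32.
∂Q_d/∂I = +0.02, so E_I = 0.02·(3200/121.32) ≈ 0.528.
E_I ∈ (0,1): normal good (necessity).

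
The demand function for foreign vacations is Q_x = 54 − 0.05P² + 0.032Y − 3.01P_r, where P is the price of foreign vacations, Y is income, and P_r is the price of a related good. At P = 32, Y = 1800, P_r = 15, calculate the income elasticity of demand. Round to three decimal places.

3.777

Substituting, Q_x = 54 − 0.05(32)² + 0.032(1800) − 3.01(15) = 54 − 51.2 + 57.6 − 45.15 = 15.25.
∂Q_x/∂Y = +0.032, so E_I = 0.032·(1800/15.25) ≈ 3.777.
E_I > 1: normal good (luxury).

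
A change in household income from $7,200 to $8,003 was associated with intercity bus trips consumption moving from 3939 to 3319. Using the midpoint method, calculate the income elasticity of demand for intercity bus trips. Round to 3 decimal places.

%ΔQ = (3319 − 3939)/[(3939+3319)/2] = -620/3629 ≈ -0.1708.
%ΔI = (8,003 − 7,200)/[(7,200+8,003)/2] = 803/7601.5 ≈ 0.1056.
E_I = %ΔQ/%ΔI ≈ -1.617.
E_I < 0: inferior good.

-1.617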